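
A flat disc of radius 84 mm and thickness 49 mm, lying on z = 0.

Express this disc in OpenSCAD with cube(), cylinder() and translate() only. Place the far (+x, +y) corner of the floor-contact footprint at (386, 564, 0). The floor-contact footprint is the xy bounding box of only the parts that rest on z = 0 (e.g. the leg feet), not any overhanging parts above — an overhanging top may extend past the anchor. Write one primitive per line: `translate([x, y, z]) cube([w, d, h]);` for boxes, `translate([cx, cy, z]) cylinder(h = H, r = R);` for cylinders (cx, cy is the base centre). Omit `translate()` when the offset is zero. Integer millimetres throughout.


translate([302, 480, 0]) cylinder(h = 49, r = 84);


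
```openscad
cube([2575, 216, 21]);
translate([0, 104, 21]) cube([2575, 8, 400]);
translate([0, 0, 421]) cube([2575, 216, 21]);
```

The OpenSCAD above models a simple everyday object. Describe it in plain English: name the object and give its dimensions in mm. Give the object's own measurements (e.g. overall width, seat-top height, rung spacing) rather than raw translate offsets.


An I-beam lying along x, 2575 mm long. Overall section height 442 mm. Two flanges 216 mm wide (y) and 21 mm thick, one on the floor and one at the top; a web 8 mm thick runs between them, centred on the flange width.


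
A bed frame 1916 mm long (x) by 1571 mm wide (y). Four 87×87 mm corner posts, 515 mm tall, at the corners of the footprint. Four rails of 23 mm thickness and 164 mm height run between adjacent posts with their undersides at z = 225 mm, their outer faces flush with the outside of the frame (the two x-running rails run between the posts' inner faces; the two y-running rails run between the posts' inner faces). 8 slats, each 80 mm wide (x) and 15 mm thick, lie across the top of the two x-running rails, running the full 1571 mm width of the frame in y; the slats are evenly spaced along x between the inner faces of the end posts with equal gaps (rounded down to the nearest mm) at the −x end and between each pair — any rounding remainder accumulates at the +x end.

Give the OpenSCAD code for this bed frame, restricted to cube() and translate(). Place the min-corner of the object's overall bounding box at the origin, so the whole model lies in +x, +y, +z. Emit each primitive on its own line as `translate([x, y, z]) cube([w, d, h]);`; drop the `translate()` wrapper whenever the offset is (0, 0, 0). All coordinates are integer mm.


cube([87, 87, 515]);
translate([0, 1484, 0]) cube([87, 87, 515]);
translate([1829, 0, 0]) cube([87, 87, 515]);
translate([1829, 1484, 0]) cube([87, 87, 515]);
translate([87, 0, 225]) cube([1742, 23, 164]);
translate([87, 1548, 225]) cube([1742, 23, 164]);
translate([0, 87, 225]) cube([23, 1397, 164]);
translate([1893, 87, 225]) cube([23, 1397, 164]);
translate([209, 0, 389]) cube([80, 1571, 15]);
translate([411, 0, 389]) cube([80, 1571, 15]);
translate([613, 0, 389]) cube([80, 1571, 15]);
translate([815, 0, 389]) cube([80, 1571, 15]);
translate([1017, 0, 389]) cube([80, 1571, 15]);
translate([1219, 0, 389]) cube([80, 1571, 15]);
translate([1421, 0, 389]) cube([80, 1571, 15]);
translate([1623, 0, 389]) cube([80, 1571, 15]);


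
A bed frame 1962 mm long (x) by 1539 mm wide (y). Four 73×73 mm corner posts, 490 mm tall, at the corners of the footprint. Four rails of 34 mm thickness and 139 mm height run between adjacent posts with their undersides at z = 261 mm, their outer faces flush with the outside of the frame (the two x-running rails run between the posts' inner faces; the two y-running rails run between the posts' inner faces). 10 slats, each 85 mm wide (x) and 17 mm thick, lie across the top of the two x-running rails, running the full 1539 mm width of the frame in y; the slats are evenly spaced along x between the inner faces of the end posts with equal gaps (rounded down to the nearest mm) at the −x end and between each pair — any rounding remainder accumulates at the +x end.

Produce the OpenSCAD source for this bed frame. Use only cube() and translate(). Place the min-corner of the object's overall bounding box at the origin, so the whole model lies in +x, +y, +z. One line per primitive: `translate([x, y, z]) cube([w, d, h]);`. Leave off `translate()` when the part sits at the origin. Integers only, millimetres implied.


cube([73, 73, 490]);
translate([0, 1466, 0]) cube([73, 73, 490]);
translate([1889, 0, 0]) cube([73, 73, 490]);
translate([1889, 1466, 0]) cube([73, 73, 490]);
translate([73, 0, 261]) cube([1816, 34, 139]);
translate([73, 1505, 261]) cube([1816, 34, 139]);
translate([0, 73, 261]) cube([34, 1393, 139]);
translate([1928, 73, 261]) cube([34, 1393, 139]);
translate([160, 0, 400]) cube([85, 1539, 17]);
translate([332, 0, 400]) cube([85, 1539, 17]);
translate([504, 0, 400]) cube([85, 1539, 17]);
translate([676, 0, 400]) cube([85, 1539, 17]);
translate([848, 0, 400]) cube([85, 1539, 17]);
translate([1020, 0, 400]) cube([85, 1539, 17]);
translate([1192, 0, 400]) cube([85, 1539, 17]);
translate([1364, 0, 400]) cube([85, 1539, 17]);
translate([1536, 0, 400]) cube([85, 1539, 17]);
translate([1708, 0, 400]) cube([85, 1539, 17]);


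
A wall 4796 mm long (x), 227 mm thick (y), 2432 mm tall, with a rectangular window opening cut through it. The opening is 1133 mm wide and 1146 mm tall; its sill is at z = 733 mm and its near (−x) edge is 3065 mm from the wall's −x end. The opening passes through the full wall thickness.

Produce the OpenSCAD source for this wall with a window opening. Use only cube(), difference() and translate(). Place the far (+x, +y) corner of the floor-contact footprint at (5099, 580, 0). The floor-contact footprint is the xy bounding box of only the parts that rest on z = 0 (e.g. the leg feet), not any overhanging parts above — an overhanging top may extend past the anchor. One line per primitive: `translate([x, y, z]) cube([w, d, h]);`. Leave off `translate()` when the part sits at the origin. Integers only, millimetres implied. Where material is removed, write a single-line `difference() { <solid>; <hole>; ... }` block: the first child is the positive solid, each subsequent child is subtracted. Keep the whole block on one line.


difference() { translate([303, 353, 0]) cube([4796, 227, 2432]); translate([3368, 353, 733]) cube([1133, 227, 1146]); }


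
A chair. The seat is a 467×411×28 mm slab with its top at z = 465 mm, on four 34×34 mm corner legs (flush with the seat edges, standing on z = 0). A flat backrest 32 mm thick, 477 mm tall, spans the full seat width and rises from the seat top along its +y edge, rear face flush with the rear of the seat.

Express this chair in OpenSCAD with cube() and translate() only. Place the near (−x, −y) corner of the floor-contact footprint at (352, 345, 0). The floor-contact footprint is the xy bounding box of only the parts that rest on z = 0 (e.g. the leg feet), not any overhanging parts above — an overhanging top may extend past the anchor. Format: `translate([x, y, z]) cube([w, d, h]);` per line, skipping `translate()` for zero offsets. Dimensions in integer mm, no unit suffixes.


translate([352, 345, 437]) cube([467, 411, 28]);
translate([352, 345, 0]) cube([34, 34, 437]);
translate([785, 345, 0]) cube([34, 34, 437]);
translate([352, 722, 0]) cube([34, 34, 437]);
translate([785, 722, 0]) cube([34, 34, 437]);
translate([352, 724, 465]) cube([467, 32, 477]);


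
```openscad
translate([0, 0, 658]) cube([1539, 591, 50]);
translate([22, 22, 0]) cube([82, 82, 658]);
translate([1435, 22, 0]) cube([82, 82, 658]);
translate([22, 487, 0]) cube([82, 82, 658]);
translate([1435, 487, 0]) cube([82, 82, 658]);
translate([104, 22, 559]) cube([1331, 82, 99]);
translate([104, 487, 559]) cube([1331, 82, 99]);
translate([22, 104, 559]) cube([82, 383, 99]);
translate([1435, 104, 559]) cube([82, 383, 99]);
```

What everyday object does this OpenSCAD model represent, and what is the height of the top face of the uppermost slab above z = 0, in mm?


A table. The table height is 708 mm.

A 1539×591×50 slab sits at z = 658 on four 82 mm square posts — a table. The top surface is at 658 + 50 = 708 mm.


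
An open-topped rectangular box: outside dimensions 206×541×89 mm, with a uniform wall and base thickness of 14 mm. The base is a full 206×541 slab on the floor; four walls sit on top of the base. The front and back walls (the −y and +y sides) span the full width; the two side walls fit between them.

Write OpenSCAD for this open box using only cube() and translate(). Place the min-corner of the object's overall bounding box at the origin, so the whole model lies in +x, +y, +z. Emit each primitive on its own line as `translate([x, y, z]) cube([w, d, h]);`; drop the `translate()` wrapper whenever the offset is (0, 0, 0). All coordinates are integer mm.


cube([206, 541, 14]);
translate([0, 0, 14]) cube([206, 14, 75]);
translate([0, 527, 14]) cube([206, 14, 75]);
translate([0, 14, 14]) cube([14, 513, 75]);
translate([192, 14, 14]) cube([14, 513, 75]);


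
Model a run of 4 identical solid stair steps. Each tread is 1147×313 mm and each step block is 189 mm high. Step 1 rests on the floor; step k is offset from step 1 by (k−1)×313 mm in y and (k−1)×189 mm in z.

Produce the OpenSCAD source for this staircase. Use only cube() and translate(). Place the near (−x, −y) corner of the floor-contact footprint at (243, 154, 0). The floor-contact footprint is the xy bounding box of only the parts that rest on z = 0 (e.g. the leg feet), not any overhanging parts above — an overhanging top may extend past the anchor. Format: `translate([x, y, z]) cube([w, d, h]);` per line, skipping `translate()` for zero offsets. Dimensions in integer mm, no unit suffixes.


translate([243, 154, 0]) cube([1147, 313, 189]);
translate([243, 467, 189]) cube([1147, 313, 189]);
translate([243, 780, 378]) cube([1147, 313, 189]);
translate([243, 1093, 567]) cube([1147, 313, 189]);


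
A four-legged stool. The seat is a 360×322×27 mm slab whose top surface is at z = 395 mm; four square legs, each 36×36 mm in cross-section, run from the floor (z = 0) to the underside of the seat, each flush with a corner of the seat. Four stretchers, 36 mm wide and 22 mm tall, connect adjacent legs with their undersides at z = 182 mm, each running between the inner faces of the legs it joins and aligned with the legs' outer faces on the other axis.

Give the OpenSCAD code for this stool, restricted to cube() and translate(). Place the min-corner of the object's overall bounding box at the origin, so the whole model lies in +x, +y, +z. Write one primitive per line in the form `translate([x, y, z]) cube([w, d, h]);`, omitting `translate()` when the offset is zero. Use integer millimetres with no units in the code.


translate([0, 0, 368]) cube([360, 322, 27]);
cube([36, 36, 368]);
translate([324, 0, 0]) cube([36, 36, 368]);
translate([0, 286, 0]) cube([36, 36, 368]);
translate([324, 286, 0]) cube([36, 36, 368]);
translate([36, 0, 182]) cube([288, 36, 22]);
translate([36, 286, 182]) cube([288, 36, 22]);
translate([0, 36, 182]) cube([36, 250, 22]);
translate([324, 36, 182]) cube([36, 250, 22]);


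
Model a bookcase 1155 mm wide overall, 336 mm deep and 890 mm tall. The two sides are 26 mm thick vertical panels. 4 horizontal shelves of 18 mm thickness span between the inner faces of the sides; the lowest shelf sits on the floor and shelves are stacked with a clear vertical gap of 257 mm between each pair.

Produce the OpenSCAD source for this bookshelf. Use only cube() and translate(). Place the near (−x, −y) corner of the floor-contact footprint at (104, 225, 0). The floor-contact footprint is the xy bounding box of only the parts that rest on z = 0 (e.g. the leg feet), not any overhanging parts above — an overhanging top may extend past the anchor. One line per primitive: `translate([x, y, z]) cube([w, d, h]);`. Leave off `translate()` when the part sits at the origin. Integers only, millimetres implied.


translate([104, 225, 0]) cube([26, 336, 890]);
translate([1233, 225, 0]) cube([26, 336, 890]);
translate([130, 225, 0]) cube([1103, 336, 18]);
translate([130, 225, 275]) cube([1103, 336, 18]);
translate([130, 225, 550]) cube([1103, 336, 18]);
translate([130, 225, 825]) cube([1103, 336, 18]);


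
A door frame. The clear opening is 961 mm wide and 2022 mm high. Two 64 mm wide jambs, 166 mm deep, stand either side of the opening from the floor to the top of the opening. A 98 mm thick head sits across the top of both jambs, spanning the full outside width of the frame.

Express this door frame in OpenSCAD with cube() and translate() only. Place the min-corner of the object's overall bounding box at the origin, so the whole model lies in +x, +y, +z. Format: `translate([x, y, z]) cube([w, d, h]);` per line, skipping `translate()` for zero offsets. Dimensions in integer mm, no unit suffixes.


cube([64, 166, 2022]);
translate([1025, 0, 0]) cube([64, 166, 2022]);
translate([0, 0, 2022]) cube([1089, 166, 98]);


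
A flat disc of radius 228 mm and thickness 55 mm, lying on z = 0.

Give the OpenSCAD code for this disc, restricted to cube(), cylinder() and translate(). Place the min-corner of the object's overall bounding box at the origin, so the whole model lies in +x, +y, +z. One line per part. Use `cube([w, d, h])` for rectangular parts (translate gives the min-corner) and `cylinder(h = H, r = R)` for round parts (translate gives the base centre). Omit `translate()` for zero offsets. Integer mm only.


translate([228, 228, 0]) cylinder(h = 55, r = 228);


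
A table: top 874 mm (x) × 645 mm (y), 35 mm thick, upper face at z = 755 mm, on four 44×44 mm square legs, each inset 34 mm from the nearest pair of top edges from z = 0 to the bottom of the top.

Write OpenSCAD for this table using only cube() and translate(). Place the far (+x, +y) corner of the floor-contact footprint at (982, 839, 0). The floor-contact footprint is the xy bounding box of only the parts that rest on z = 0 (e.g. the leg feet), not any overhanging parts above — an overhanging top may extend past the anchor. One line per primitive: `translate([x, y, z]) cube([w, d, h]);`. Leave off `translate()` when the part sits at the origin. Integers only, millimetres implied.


translate([142, 228, 720]) cube([874, 645, 35]);
translate([176, 262, 0]) cube([44, 44, 720]);
translate([938, 262, 0]) cube([44, 44, 720]);
translate([176, 795, 0]) cube([44, 44, 720]);
translate([938, 795, 0]) cube([44, 44, 720]);


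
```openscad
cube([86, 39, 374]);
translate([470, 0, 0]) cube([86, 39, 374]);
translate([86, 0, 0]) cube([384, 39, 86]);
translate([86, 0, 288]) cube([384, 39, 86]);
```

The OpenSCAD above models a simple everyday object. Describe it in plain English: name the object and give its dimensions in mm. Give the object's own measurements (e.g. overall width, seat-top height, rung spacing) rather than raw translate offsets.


A rectangular picture frame lying in the x–z plane (depth along y). The opening is 384 mm wide (x) by 202 mm tall (z), surrounded by a border 86 mm wide on all four sides. The frame is 39 mm deep and is made of two full-height vertical stiles with two horizontal rails fitted between them.


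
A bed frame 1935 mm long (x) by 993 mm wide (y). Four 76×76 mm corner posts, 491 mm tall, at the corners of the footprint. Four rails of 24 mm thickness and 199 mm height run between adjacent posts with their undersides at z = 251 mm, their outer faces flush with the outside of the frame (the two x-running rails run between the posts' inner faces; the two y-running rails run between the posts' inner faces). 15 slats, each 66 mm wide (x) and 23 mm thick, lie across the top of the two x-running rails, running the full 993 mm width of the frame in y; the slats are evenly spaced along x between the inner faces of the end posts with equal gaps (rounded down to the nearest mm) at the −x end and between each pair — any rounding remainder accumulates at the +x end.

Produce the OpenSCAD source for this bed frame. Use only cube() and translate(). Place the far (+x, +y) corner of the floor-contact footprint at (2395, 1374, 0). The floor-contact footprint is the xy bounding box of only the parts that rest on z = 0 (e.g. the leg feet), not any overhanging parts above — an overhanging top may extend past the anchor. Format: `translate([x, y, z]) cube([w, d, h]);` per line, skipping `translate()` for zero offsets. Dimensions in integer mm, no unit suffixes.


// slat z = rail_z + rail_h = 251 + 199 = 450
// slat gap = ⌊(1783 − 15·66) / 16⌋ = 49
translate([460, 381, 0]) cube([76, 76, 491]);
translate([460, 1298, 0]) cube([76, 76, 491]);
translate([2319, 381, 0]) cube([76, 76, 491]);
translate([2319, 1298, 0]) cube([76, 76, 491]);
translate([536, 381, 251]) cube([1783, 24, 199]);
translate([536, 1350, 251]) cube([1783, 24, 199]);
translate([460, 457, 251]) cube([24, 841, 199]);
translate([2371, 457, 251]) cube([24, 841, 199]);
translate([585, 381, 450]) cube([66, 993, 23]);
translate([700, 381, 450]) cube([66, 993, 23]);
translate([815, 381, 450]) cube([66, 993, 23]);
translate([930, 381, 450]) cube([66, 993, 23]);
translate([1045, 381, 450]) cube([66, 993, 23]);
translate([1160, 381, 450]) cube([66, 993, 23]);
translate([1275, 381, 450]) cube([66, 993, 23]);
translate([1390, 381, 450]) cube([66, 993, 23]);
translate([1505, 381, 450]) cube([66, 993, 23]);
translate([1620, 381, 450]) cube([66, 993, 23]);
translate([1735, 381, 450]) cube([66, 993, 23]);
translate([1850, 381, 450]) cube([66, 993, 23]);
translate([1965, 381, 450]) cube([66, 993, 23]);
translate([2080, 381, 450]) cube([66, 993, 23]);
translate([2195, 381, 450]) cube([66, 993, 23]);


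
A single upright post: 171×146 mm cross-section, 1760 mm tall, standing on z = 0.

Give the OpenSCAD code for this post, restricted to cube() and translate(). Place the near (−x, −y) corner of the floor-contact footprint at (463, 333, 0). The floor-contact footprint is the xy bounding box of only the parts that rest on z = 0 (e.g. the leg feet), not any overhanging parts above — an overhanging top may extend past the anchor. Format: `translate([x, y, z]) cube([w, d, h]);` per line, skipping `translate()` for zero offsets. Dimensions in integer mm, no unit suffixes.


translate([463, 333, 0]) cube([171, 146, 1760]);


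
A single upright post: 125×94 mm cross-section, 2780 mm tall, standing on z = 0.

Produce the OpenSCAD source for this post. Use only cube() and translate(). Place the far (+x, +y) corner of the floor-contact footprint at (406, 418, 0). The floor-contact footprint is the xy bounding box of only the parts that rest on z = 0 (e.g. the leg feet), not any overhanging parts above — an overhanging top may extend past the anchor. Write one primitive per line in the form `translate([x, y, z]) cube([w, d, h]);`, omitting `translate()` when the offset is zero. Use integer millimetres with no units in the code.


translate([281, 324, 0]) cube([125, 94, 2780]);


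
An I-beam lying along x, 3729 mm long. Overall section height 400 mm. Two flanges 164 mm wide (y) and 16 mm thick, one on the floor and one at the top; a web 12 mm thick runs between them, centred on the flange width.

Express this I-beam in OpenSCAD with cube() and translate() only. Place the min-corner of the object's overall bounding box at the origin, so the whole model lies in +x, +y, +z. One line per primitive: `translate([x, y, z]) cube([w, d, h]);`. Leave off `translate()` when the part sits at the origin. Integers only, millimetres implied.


cube([3729, 164, 16]);
translate([0, 76, 16]) cube([3729, 12, 368]);
translate([0, 0, 384]) cube([3729, 164, 16]);


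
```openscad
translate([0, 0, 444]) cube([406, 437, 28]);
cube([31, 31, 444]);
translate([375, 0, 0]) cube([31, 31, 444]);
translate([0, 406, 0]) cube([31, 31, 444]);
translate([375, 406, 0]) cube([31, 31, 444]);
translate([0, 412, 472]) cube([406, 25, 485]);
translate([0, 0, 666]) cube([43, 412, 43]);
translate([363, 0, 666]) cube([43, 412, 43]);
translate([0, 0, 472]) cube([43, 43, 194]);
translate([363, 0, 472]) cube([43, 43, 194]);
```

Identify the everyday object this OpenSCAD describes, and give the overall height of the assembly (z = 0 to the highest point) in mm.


A chair. The overall height is 957 mm.

A slab on four corner posts with a tall panel at the back — a chair. The seat slab sits at z = 444 with thickness 28, and the 485 mm backrest starts at the seat top, so the overall height is 444 + 28 + 485 = 957 mm.


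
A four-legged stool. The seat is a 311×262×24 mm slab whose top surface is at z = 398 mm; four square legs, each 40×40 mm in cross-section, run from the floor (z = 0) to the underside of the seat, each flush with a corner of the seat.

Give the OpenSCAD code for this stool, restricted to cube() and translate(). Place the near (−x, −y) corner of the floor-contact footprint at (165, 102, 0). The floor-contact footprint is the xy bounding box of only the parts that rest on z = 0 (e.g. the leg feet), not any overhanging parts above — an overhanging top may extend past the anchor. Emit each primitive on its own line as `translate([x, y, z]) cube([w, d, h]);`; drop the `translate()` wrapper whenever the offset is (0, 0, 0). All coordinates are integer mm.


translate([165, 102, 374]) cube([311, 262, 24]);
translate([165, 102, 0]) cube([40, 40, 374]);
translate([436, 102, 0]) cube([40, 40, 374]);
translate([165, 324, 0]) cube([40, 40, 374]);
translate([436, 324, 0]) cube([40, 40, 374]);


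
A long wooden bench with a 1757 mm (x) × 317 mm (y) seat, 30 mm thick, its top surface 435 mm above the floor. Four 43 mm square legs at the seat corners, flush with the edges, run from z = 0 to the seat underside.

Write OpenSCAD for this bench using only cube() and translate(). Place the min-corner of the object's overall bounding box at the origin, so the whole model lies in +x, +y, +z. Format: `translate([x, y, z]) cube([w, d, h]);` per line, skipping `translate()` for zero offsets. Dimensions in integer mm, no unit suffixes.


// leg_h = 435 − 30 = 405
translate([0, 0, 405]) cube([1757, 317, 30]);
cube([43, 43, 405]);
translate([0, 274, 0]) cube([43, 43, 405]);
translate([1714, 0, 0]) cube([43, 43, 405]);
translate([1714, 274, 0]) cube([43, 43, 405]);


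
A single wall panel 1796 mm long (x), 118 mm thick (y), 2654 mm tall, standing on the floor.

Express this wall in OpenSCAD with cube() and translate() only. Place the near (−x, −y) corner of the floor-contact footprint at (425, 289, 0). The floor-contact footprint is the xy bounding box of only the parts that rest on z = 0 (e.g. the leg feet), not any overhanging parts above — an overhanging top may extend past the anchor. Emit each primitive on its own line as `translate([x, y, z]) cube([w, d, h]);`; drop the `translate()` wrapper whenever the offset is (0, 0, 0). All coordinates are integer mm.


translate([425, 289, 0]) cube([1796, 118, 2654]);


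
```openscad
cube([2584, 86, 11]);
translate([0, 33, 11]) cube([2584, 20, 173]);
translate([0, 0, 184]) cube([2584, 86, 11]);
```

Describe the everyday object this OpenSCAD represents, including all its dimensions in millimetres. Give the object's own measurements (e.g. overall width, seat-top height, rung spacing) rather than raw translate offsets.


An I-beam lying along x, 2584 mm long. Overall section height 195 mm. Two flanges 86 mm wide (y) and 11 mm thick, one on the floor and one at the top; a web 20 mm thick runs between them, centred on the flange width.


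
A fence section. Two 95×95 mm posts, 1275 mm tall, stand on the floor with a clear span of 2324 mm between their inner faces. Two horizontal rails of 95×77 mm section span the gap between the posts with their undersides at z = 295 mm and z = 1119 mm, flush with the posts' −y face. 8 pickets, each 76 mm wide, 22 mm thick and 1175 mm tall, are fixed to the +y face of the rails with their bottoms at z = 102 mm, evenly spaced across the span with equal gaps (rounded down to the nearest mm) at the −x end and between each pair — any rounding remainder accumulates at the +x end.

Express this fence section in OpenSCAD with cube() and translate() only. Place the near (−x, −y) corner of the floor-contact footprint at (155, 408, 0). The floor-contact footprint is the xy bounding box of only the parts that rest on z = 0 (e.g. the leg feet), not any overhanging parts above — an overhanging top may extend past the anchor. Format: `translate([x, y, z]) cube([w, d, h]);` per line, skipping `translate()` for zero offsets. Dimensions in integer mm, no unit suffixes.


translate([155, 408, 0]) cube([95, 95, 1275]);
translate([2574, 408, 0]) cube([95, 95, 1275]);
translate([250, 408, 295]) cube([2324, 95, 77]);
translate([250, 408, 1119]) cube([2324, 95, 77]);
translate([440, 503, 102]) cube([76, 22, 1175]);
translate([706, 503, 102]) cube([76, 22, 1175]);
translate([972, 503, 102]) cube([76, 22, 1175]);
translate([1238, 503, 102]) cube([76, 22, 1175]);
translate([1504, 503, 102]) cube([76, 22, 1175]);
translate([1770, 503, 102]) cube([76, 22, 1175]);
translate([2036, 503, 102]) cube([76, 22, 1175]);
translate([2302, 503, 102]) cube([76, 22, 1175]);


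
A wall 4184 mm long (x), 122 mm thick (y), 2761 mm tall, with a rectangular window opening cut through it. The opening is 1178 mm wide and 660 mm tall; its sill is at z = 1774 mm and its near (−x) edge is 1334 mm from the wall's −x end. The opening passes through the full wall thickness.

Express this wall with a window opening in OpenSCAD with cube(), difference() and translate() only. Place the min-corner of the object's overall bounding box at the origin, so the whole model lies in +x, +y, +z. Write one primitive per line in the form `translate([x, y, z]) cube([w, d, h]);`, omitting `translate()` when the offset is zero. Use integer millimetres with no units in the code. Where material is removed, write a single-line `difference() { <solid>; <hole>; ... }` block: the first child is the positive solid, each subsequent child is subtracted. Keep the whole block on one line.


difference() { cube([4184, 122, 2761]); translate([1334, 0, 1774]) cube([1178, 122, 660]); }


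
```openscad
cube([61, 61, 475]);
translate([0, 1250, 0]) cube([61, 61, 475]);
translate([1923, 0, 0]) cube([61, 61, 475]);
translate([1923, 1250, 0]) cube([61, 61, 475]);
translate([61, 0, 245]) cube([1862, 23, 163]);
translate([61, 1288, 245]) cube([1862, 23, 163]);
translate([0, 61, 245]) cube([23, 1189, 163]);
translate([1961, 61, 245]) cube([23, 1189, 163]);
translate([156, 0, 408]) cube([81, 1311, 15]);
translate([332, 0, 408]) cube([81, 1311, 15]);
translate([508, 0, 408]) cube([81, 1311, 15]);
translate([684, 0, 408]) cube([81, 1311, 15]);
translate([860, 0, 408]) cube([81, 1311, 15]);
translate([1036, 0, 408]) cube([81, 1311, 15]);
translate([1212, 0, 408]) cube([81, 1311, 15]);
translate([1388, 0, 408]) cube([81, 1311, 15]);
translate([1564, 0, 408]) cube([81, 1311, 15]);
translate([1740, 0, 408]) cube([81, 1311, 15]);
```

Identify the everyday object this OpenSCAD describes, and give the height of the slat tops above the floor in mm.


A bed frame. The slat-top height is 423 mm.

Four posts, four rails, and a row of slats — a bed frame. Slats sit on the rails at z = 245 + 163 = 408; with slat thickness 15, the top is 423 mm.


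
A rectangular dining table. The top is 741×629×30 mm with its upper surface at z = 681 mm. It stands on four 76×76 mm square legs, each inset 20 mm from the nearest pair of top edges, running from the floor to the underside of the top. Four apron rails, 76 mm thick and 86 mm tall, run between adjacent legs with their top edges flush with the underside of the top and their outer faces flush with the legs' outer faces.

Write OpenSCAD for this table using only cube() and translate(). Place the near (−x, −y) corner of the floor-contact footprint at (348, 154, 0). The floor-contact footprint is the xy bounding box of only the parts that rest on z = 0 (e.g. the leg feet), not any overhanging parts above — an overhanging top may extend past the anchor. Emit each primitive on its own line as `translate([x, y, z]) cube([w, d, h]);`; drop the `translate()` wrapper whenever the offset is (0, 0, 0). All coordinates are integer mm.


translate([328, 134, 651]) cube([741, 629, 30]);
translate([348, 154, 0]) cube([76, 76, 651]);
translate([973, 154, 0]) cube([76, 76, 651]);
translate([348, 667, 0]) cube([76, 76, 651]);
translate([973, 667, 0]) cube([76, 76, 651]);
translate([424, 154, 565]) cube([549, 76, 86]);
translate([424, 667, 565]) cube([549, 76, 86]);
translate([348, 230, 565]) cube([76, 437, 86]);
translate([973, 230, 565]) cube([76, 437, 86]);


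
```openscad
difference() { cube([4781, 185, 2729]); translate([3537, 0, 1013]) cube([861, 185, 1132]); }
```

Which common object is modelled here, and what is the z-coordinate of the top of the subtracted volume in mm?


A wall with a window opening. The window head height is 2145 mm.

A wall with a rectangular opening subtracted — a window. Sill at z = 1013, opening 1132 mm tall, so the head is at 1013 + 1132 = 2145 mm.


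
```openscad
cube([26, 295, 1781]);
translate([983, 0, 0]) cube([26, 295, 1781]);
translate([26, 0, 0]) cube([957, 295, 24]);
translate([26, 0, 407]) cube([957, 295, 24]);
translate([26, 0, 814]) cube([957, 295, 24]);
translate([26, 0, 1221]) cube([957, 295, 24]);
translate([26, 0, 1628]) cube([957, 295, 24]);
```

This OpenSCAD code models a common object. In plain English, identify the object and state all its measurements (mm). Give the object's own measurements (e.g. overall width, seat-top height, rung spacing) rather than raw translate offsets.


An open bookshelf. Two side panels, each 26 mm thick, 295 mm deep and 1781 mm tall, stand 1009 mm apart (outside-to-outside). Between them sit 5 shelves, each 24 mm thick and 295 mm deep, spanning the full gap between the sides. The bottom shelf rests on the floor (its underside at z = 0) and the clear gap between one shelf's top and the next shelf's underside is 383 mm.


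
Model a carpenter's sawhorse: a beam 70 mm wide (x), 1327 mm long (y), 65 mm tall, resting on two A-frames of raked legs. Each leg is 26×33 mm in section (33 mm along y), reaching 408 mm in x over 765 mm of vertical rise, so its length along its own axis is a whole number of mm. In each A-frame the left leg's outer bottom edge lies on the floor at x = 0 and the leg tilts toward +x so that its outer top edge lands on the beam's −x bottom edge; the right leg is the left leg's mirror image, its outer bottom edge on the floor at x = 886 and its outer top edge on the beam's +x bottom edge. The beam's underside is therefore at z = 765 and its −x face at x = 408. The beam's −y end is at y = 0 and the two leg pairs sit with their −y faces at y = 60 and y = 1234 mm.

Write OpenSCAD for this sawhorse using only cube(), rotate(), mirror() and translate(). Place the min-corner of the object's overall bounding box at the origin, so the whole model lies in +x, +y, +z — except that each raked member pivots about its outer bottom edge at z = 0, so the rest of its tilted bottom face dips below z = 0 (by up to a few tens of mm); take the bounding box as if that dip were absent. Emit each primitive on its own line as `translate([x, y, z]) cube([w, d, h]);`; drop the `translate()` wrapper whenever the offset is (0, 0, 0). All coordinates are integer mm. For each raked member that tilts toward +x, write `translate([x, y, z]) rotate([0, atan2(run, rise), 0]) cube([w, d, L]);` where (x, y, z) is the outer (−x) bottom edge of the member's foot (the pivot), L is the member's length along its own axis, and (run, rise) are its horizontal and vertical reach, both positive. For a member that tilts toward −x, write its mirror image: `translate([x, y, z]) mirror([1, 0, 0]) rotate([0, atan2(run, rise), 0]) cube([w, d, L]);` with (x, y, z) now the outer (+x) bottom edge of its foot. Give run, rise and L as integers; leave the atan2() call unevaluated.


// leg length = √(408² + 765²) = 867
// right-leg outer foot x = 2·408 + 70 = 886
// beam min-corner = (408, 0, 765)
translate([408, 0, 765]) cube([70, 1327, 65]);
translate([0, 60, 0]) rotate([0, atan2(408, 765), 0]) cube([26, 33, 867]);
translate([886, 60, 0]) mirror([1, 0, 0]) rotate([0, atan2(408, 765), 0]) cube([26, 33, 867]);
translate([0, 1234, 0]) rotate([0, atan2(408, 765), 0]) cube([26, 33, 867]);
translate([886, 1234, 0]) mirror([1, 0, 0]) rotate([0, atan2(408, 765), 0]) cube([26, 33, 867]);


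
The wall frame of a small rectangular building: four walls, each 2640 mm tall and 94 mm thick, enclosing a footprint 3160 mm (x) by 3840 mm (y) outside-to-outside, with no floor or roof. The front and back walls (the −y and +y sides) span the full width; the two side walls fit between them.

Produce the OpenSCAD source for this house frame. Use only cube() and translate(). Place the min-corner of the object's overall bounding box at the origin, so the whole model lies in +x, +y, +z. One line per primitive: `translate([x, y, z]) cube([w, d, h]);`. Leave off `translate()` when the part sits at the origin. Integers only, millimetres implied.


cube([3160, 94, 2640]);
translate([0, 3746, 0]) cube([3160, 94, 2640]);
translate([0, 94, 0]) cube([94, 3652, 2640]);
translate([3066, 94, 0]) cube([94, 3652, 2640]);


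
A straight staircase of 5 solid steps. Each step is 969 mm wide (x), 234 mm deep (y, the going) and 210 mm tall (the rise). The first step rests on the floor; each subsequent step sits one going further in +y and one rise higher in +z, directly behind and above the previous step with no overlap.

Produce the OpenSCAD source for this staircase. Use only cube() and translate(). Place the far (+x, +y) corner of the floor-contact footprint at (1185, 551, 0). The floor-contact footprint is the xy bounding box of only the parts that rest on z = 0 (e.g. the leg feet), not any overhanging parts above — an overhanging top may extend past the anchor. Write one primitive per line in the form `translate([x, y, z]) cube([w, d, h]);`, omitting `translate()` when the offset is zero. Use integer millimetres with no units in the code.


translate([216, 317, 0]) cube([969, 234, 210]);
translate([216, 551, 210]) cube([969, 234, 210]);
translate([216, 785, 420]) cube([969, 234, 210]);
translate([216, 1019, 630]) cube([969, 234, 210]);
translate([216, 1253, 840]) cube([969, 234, 210]);


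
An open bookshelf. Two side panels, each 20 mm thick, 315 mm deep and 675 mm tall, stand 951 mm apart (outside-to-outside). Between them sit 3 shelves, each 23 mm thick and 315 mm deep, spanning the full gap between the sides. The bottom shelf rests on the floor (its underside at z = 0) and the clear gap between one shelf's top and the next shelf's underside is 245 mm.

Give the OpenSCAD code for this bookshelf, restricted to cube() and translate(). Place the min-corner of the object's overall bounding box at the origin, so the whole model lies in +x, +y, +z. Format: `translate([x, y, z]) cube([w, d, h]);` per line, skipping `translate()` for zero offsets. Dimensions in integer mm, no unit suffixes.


cube([20, 315, 675]);
translate([931, 0, 0]) cube([20, 315, 675]);
translate([20, 0, 0]) cube([911, 315, 23]);
translate([20, 0, 268]) cube([911, 315, 23]);
translate([20, 0, 536]) cube([911, 315, 23]);


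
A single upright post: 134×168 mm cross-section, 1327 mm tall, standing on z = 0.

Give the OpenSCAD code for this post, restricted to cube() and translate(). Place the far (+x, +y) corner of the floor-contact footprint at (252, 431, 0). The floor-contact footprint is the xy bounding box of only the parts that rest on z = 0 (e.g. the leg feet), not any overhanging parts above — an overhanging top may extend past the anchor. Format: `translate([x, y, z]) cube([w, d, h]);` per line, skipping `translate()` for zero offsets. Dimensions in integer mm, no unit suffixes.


translate([118, 263, 0]) cube([134, 168, 1327]);


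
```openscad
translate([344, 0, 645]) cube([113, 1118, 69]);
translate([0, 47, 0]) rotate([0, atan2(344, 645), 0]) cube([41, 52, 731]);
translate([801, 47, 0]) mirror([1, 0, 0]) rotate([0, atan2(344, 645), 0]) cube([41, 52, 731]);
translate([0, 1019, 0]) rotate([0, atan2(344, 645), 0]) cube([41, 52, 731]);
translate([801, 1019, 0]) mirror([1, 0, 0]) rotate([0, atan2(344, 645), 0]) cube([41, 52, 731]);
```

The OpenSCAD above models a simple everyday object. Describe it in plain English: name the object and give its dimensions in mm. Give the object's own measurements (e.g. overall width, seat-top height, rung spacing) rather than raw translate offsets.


A sawhorse. A 113×1118×69 mm beam (x, y, z) sits on two A-frame leg pairs. Each pair is two raked legs of 41×52 mm section (52 mm along y) splaying symmetrically in x. Each leg rises 645 mm vertically over 344 mm of horizontal reach and is 731 mm long along its own axis. Every leg's outer bottom edge rests on the floor and its outer top edge meets a bottom edge of the beam — the left legs (tilting toward +x) meet the beam's −x bottom edge, the right legs (their mirror images, tilting toward −x) meet its +x bottom edge — so the leg tops tuck under the beam, the beam's underside is 645 mm above the floor, and the feet are 801 mm apart outside-to-outside with the beam centred between them. The two leg pairs are set in 47 mm from either end of the beam.


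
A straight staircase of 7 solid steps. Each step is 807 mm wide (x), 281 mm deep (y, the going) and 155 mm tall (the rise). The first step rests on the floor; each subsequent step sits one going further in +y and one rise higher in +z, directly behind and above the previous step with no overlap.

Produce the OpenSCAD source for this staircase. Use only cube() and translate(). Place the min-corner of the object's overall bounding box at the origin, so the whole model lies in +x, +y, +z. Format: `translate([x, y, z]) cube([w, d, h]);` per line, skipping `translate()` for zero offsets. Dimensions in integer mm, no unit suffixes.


cube([807, 281, 155]);
translate([0, 281, 155]) cube([807, 281, 155]);
translate([0, 562, 310]) cube([807, 281, 155]);
translate([0, 843, 465]) cube([807, 281, 155]);
translate([0, 1124, 620]) cube([807, 281, 155]);
translate([0, 1405, 775]) cube([807, 281, 155]);
translate([0, 1686, 930]) cube([807, 281, 155]);


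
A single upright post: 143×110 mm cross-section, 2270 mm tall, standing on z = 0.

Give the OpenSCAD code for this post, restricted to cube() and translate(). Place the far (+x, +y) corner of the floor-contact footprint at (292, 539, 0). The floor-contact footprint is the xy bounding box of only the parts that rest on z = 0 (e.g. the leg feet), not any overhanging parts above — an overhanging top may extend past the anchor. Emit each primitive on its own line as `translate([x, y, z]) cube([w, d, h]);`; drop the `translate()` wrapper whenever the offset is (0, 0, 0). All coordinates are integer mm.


translate([149, 429, 0]) cube([143, 110, 2270]);


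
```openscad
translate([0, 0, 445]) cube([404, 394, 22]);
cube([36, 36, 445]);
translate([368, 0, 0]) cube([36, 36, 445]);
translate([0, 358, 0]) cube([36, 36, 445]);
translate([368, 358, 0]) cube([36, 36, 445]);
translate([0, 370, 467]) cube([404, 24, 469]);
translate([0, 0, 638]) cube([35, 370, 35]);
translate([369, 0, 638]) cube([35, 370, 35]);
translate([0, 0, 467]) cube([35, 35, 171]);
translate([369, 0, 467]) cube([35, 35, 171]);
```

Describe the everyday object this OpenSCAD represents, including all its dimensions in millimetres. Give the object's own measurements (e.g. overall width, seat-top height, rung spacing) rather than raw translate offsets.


A chair. The seat is a 404×394×22 mm slab with its top at z = 467 mm, on four 36×36 mm corner legs (flush with the seat edges, standing on z = 0). A flat backrest 24 mm thick, 469 mm tall, spans the full seat width and rises from the seat top along its +y edge, rear face flush with the rear of the seat. Two armrests of 35×35 mm section run along each side from the seat's front edge to the front of the backrest, top faces 206 mm above the seat top and outer faces flush with the seat's x-edges; a 35×35 mm post under the front of each armrest stands on the seat at the front corner.


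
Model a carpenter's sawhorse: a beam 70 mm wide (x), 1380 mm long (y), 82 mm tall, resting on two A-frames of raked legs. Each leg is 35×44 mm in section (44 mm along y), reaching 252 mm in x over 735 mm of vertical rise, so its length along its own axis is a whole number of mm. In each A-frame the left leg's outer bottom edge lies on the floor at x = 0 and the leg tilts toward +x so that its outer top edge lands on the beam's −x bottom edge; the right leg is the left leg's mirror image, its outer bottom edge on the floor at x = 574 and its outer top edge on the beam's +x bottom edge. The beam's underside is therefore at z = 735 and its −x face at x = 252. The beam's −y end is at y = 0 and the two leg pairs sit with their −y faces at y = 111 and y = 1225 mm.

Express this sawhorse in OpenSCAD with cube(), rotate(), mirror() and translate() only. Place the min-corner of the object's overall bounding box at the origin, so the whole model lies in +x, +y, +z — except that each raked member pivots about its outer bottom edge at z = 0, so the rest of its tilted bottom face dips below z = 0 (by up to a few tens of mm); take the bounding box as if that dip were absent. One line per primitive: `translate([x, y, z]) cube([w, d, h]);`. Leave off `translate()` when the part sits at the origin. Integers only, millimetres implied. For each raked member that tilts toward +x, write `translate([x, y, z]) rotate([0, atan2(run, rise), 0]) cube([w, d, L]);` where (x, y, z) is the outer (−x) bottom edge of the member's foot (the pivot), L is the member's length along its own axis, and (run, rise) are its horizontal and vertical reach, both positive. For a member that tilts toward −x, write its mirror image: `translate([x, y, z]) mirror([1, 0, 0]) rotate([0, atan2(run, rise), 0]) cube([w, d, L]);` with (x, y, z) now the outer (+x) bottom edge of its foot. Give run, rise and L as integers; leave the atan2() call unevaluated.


translate([252, 0, 735]) cube([70, 1380, 82]);
translate([0, 111, 0]) rotate([0, atan2(252, 735), 0]) cube([35, 44, 777]);
translate([574, 111, 0]) mirror([1, 0, 0]) rotate([0, atan2(252, 735), 0]) cube([35, 44, 777]);
translate([0, 1225, 0]) rotate([0, atan2(252, 735), 0]) cube([35, 44, 777]);
translate([574, 1225, 0]) mirror([1, 0, 0]) rotate([0, atan2(252, 735), 0]) cube([35, 44, 777]);
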